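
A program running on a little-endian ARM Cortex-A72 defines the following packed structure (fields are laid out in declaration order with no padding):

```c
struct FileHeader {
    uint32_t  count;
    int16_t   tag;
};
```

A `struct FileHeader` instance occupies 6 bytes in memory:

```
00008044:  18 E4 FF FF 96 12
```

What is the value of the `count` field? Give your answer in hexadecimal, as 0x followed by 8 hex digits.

0xFFFFE418

`count` is the first field, at byte offset 0, occupying 4 bytes.
Bytes at offsets 0..3: 18 E4 FF FF.
Little-endian stores the least-significant byte at the lowest address.
Reassemble most-significant byte first: FF FF E4 18 → 0xFFFFE418.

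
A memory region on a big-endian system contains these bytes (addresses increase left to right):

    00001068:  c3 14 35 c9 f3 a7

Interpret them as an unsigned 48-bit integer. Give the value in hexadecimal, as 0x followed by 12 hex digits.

In big-endian order the high byte comes first in memory.
The bytes are already most-significant first: 0xC31435C9F3A7.

0xC31435C9F3A7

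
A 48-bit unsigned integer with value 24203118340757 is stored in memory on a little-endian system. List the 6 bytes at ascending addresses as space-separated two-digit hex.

24203118340757 in hexadecimal, padded to 48 bits, is 0x16033A456A95.
Split into bytes (most-significant first): 16 03 3A 45 6A 95.
In little-endian order the low byte comes first in memory.
So at ascending addresses the bytes are 95 6A 45 3A 03 16.

95 6A 45 3A 03 16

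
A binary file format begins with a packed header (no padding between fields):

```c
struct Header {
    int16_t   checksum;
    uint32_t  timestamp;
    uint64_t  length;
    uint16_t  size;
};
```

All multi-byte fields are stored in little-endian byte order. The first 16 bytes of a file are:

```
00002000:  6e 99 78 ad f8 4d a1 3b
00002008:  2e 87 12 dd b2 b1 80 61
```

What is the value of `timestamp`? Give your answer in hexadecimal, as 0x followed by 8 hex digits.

`timestamp` follows `checksum` (2 bytes), so it starts at byte offset 2 and occupies 4 bytes.
Bytes at offsets 2..5: 78 AD F8 4D.
In little-endian order the low byte comes first in memory.
Reassemble most-significant byte first: 4D F8 AD 78 → 0x4DF8AD78.

0x4DF8AD78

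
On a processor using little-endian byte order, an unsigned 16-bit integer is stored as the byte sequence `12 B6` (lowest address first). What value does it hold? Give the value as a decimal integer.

In little-endian order the low byte comes first in memory.
Reassemble most-significant byte first: B6 12 → 0xB612.
0xB612 = 46610.

46610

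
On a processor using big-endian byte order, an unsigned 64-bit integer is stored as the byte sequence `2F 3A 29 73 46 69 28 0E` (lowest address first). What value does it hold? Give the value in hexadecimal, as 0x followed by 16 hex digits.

0x2F3A29734669280E

Big-endian: lowest address holds the most-significant byte.
The bytes are already most-significant first: 0x2F3A29734669280E.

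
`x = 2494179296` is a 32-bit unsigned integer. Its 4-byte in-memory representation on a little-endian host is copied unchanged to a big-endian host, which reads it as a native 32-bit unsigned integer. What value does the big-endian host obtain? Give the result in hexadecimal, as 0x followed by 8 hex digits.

2494179296 in 32-bit hexadecimal is 0x94AA27E0.
Stored little-endian, the bytes at ascending addresses are E0 27 AA 94.
Read back as big-endian, the last byte is least significant, giving 0xE027AA94.

0xE027AA94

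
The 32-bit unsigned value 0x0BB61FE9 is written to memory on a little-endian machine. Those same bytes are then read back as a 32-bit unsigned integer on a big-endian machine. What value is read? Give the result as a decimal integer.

3911169547

Stored little-endian, the bytes at ascending addresses are E9 1F B6 0B.
Read back as big-endian, the last byte is least significant, giving 0xE91FB60B.
0xE91FB60B = 3911169547.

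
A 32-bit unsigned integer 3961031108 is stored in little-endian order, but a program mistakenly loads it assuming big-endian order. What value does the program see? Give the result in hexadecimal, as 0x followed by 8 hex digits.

3961031108 in 32-bit hexadecimal is 0xEC1889C4.
Stored little-endian, the bytes at ascending addresses are C4 89 18 EC.
Read back as big-endian, the last byte is least significant, giving 0xC48918EC.

0xC48918EC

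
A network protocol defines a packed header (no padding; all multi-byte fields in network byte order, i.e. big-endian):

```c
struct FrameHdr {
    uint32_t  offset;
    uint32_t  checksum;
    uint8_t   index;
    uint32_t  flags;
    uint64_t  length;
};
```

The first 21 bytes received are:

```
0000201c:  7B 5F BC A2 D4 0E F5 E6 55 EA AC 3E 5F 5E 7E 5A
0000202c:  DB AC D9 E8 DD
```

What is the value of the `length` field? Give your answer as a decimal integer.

6808979586175068381

`length` follows `offset` (4 B), `checksum` (4 B), `index` (1 B), `flags` (4 B), so it starts at offset 4 + 4 + 1 + 4 = 13 and occupies 8 bytes.
Bytes at offsets 13..20: 5E 7E 5A DB AC D9 E8 DD.
In big-endian order the high byte comes first in memory.
The bytes are already most-significant first: 0x5E7E5ADBACD9E8DD.
0x5E7E5ADBACD9E8DD = 6808979586175068381.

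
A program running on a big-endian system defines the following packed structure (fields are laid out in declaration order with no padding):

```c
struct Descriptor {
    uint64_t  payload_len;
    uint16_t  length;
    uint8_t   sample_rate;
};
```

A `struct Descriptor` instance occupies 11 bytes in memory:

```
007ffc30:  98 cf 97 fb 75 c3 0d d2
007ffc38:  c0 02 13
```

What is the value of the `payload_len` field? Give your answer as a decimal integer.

11011186720212454866

`payload_len` is the first field, at byte offset 0, occupying 8 bytes.
Bytes at offsets 0..7: 98 CF 97 FB 75 C3 0D D2.
In big-endian order the high byte comes first in memory.
The bytes are already most-significant first: 0x98CF97FB75C30DD2.
0x98CF97FB75C30DD2 = 11011186720212454866.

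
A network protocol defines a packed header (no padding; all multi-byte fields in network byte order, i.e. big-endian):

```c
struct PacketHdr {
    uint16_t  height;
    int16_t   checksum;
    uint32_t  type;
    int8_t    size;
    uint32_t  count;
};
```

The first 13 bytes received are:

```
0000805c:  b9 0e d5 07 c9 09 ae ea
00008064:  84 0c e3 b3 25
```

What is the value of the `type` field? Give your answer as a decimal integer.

3372855018

`type` follows `height` (2 B), `checksum` (2 B), so it starts at offset 2 + 2 = 4 and occupies 4 bytes.
Bytes at offsets 4..7: C9 09 AE EA.
In big-endian order the high byte comes first in memory.
The bytes are already most-significant first: 0xC909AEEA.
0xC909AEEA = 3372855018.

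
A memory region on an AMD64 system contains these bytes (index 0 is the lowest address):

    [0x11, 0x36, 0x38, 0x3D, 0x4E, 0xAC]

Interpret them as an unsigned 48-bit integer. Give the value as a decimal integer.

189452034520593

In little-endian order the low byte comes first in memory.
Reassemble most-significant byte first: AC 4E 3D 38 36 11 → 0xAC4E3D383611.
0xAC4E3D383611 = 189452034520593.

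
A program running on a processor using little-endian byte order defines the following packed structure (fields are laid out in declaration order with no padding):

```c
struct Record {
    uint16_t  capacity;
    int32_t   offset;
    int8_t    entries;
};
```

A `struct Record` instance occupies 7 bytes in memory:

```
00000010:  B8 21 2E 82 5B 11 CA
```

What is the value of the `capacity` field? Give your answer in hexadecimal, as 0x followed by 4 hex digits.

0x21B8

`capacity` is the first field, at byte offset 0, occupying 2 bytes.
Bytes at offsets 0..1: B8 21.
In little-endian order the low byte comes first in memory.
Reassemble most-significant byte first: 21 B8 → 0x21B8.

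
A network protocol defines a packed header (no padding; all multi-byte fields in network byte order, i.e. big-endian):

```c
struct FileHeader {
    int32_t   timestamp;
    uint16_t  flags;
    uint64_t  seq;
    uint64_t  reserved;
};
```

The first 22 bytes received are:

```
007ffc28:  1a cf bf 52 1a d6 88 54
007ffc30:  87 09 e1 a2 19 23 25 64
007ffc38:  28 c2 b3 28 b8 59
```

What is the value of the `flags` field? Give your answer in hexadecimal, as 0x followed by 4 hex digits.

`flags` follows `timestamp` (4 bytes), so it starts at byte offset 4 and occupies 2 bytes.
Bytes at offsets 4..5: 1A D6.
Big-endian stores the most-significant byte at the lowest address.
The bytes are already most-significant first: 0x1AD6.

0x1AD6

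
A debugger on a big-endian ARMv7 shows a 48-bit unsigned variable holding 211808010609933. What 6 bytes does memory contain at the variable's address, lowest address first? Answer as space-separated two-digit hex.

211808010609933 in hexadecimal, padded to 48 bits, is 0xC0A3653BA50D.
Split into bytes (most-significant first): C0 A3 65 3B A5 0D.
Big-endian stores the most-significant byte at the lowest address.
So the memory order matches the most-significant-first order: C0 A3 65 3B A5 0D.

C0 A3 65 3B A5 0D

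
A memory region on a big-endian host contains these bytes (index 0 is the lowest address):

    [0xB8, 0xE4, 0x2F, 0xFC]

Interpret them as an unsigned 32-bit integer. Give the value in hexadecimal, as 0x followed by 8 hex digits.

0xB8E42FFC

Big-endian: lowest address holds the most-significant byte.
The bytes are already most-significant first: 0xB8E42FFC.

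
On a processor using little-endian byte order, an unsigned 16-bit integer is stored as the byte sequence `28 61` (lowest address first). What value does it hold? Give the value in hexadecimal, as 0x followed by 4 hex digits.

In little-endian order the low byte comes first in memory.
Reassemble most-significant byte first: 61 28 → 0x6128.

0x6128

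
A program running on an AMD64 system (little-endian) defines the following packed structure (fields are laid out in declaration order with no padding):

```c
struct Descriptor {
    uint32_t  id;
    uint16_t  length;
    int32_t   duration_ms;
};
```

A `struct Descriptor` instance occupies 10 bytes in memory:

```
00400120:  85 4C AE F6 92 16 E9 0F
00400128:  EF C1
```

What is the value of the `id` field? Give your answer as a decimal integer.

4138617989

`id` is the first field, at byte offset 0, occupying 4 bytes.
Bytes at offsets 0..3: 85 4C AE F6.
Little-endian stores the least-significant byte at the lowest address.
Reassemble most-significant byte first: F6 AE 4C 85 → 0xF6AE4C85.
0xF6AE4C85 = 4138617989.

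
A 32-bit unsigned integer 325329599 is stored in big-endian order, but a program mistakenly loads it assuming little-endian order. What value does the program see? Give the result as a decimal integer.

3206702099

325329599 in 32-bit hexadecimal is 0x136422BF.
Stored big-endian, the bytes at ascending addresses are 13 64 22 BF.
Read back as little-endian, the first byte is least significant, giving 0xBF226413.
0xBF226413 = 3206702099.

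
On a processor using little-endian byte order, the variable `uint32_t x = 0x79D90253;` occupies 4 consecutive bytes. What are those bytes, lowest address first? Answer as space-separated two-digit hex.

Split into bytes (most-significant first): 79 D9 02 53.
Little-endian stores the least-significant byte at the lowest address.
So at ascending addresses the bytes are 53 02 D9 79.

53 02 D9 79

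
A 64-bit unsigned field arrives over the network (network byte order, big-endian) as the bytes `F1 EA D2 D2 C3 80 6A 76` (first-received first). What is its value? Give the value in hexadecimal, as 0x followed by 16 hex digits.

Big-endian stores the most-significant byte at the lowest address.
The bytes are already most-significant first: 0xF1EAD2D2C3806A76.

0xF1EAD2D2C3806A76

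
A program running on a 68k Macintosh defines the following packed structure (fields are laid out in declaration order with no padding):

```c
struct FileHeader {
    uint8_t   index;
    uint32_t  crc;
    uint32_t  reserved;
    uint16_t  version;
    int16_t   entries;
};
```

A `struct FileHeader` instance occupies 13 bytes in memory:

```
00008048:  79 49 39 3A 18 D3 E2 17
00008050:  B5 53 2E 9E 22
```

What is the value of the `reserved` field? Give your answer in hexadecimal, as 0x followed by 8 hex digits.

`reserved` follows `index` (1 B), `crc` (4 B), so it starts at offset 1 + 4 = 5 and occupies 4 bytes.
Bytes at offsets 5..8: D3 E2 17 B5.
Big-endian stores the most-significant byte at the lowest address.
The bytes are already most-significant first: 0xD3E217B5.

0xD3E217B5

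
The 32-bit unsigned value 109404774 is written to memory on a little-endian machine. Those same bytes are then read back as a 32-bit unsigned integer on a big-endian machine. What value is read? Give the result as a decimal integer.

109404774 in 32-bit hexadecimal is 0x06856266.
Stored little-endian, the bytes at ascending addresses are 66 62 85 06.
Read back as big-endian, the last byte is least significant, giving 0x66628506.
0x66628506 = 1717732614.

1717732614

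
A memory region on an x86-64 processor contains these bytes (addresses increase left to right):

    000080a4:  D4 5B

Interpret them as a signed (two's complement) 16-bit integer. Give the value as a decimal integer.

Little-endian stores the least-significant byte at the lowest address.
Reassemble most-significant byte first: 5B D4 → 0x5BD4.
0x5BD4 = 23508.

23508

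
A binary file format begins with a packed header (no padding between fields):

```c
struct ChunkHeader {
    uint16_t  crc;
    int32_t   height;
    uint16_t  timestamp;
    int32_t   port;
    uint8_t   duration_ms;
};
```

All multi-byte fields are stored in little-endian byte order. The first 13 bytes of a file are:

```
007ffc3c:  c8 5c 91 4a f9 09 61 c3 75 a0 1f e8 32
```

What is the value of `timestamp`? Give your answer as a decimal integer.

50017

`timestamp` follows `crc` (2 B), `height` (4 B), so it starts at offset 2 + 4 = 6 and occupies 2 bytes.
Bytes at offsets 6..7: 61 C3.
In little-endian order the low byte comes first in memory.
Reassemble most-significant byte first: C3 61 → 0xC361.
0xC361 = 50017.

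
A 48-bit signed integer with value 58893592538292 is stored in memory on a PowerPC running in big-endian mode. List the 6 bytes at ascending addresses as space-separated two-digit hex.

58893592538292 in hexadecimal, padded to 48 bits, is 0x35903BA9ACB4.
Split into bytes (most-significant first): 35 90 3B A9 AC B4.
In big-endian order the high byte comes first in memory.
So the memory order matches the most-significant-first order: 35 90 3B A9 AC B4.

35 90 3B A9 AC B4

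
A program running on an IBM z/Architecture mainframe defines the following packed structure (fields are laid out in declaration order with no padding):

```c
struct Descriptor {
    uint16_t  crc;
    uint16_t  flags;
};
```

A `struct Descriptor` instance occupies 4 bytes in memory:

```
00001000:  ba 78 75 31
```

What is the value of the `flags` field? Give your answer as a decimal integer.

30001

`flags` follows `crc` (2 bytes), so it starts at byte offset 2 and occupies 2 bytes.
Bytes at offsets 2..3: 75 31.
In big-endian order the high byte comes first in memory.
The bytes are already most-significant first: 0x7531.
0x7531 = 30001.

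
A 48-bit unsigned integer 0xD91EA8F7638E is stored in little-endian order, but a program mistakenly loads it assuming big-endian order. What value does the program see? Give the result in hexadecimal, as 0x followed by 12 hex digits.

Stored little-endian, the bytes at ascending addresses are 8E 63 F7 A8 1E D9.
Read back as big-endian, the last byte is least significant, giving 0x8E63F7A81ED9.

0x8E63F7A81ED9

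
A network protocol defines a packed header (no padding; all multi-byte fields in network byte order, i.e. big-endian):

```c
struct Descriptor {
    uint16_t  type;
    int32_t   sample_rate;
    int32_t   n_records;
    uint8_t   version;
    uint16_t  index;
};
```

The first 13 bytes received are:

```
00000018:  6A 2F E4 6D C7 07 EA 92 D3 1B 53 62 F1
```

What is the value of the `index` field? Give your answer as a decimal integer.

25329

`index` follows `type` (2 B), `sample_rate` (4 B), `n_records` (4 B), `version` (1 B), so it starts at offset 2 + 4 + 4 + 1 = 11 and occupies 2 bytes.
Bytes at offsets 11..12: 62 F1.
In big-endian order the high byte comes first in memory.
The bytes are already most-significant first: 0x62F1.
0x62F1 = 25329.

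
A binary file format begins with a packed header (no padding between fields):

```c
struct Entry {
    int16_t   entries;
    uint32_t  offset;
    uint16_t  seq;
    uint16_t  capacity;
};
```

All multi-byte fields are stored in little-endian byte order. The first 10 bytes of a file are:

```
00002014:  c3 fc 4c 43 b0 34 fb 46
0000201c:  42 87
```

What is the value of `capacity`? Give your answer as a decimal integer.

`capacity` follows `entries` (2 B), `offset` (4 B), `seq` (2 B), so it starts at offset 2 + 4 + 2 = 8 and occupies 2 bytes.
Bytes at offsets 8..9: 42 87.
Little-endian: lowest address holds the least-significant byte.
Reassemble most-significant byte first: 87 42 → 0x8742.
0x8742 = 34626.

34626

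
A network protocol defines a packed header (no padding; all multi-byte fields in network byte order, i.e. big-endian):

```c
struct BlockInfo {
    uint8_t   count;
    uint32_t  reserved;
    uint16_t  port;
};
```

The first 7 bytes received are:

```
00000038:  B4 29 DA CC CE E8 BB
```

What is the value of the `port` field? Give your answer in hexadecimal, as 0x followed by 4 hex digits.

`port` follows `count` (1 B), `reserved` (4 B), so it starts at offset 1 + 4 = 5 and occupies 2 bytes.
Bytes at offsets 5..6: E8 BB.
In big-endian order the high byte comes first in memory.
The bytes are already most-significant first: 0xE8BB.

0xE8BB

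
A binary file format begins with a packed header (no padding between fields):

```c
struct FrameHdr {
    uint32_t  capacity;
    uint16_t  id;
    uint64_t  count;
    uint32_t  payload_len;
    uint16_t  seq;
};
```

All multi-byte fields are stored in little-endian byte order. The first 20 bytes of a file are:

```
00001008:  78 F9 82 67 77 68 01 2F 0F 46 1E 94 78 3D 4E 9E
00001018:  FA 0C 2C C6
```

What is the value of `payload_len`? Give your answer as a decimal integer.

`payload_len` follows `capacity` (4 B), `id` (2 B), `count` (8 B), so it starts at offset 4 + 2 + 8 = 14 and occupies 4 bytes.
Bytes at offsets 14..17: 4E 9E FA 0C.
Little-endian stores the least-significant byte at the lowest address.
Reassemble most-significant byte first: 0C FA 9E 4E → 0x0CFA9E4E.
0x0CFA9E4E = 217751118.

217751118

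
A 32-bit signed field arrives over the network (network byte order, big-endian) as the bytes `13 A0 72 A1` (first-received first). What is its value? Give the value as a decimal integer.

Big-endian stores the most-significant byte at the lowest address.
The bytes are already most-significant first: 0x13A072A1.
0x13A072A1 = 329282209.

329282209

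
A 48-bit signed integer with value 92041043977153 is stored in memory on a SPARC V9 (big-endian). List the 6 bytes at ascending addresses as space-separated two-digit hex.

53 B5 F9 BB 23 C1

92041043977153 in hexadecimal, padded to 48 bits, is 0x53B5F9BB23C1.
Split into bytes (most-significant first): 53 B5 F9 BB 23 C1.
Big-endian stores the most-significant byte at the lowest address.
So the memory order matches the most-significant-first order: 53 B5 F9 BB 23 C1.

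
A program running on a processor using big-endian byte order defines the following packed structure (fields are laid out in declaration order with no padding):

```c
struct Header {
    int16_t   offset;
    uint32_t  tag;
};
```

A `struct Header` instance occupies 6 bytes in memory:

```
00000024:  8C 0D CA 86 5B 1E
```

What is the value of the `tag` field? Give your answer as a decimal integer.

`tag` follows `offset` (2 bytes), so it starts at byte offset 2 and occupies 4 bytes.
Bytes at offsets 2..5: CA 86 5B 1E.
Big-endian: lowest address holds the most-significant byte.
The bytes are already most-significant first: 0xCA865B1E.
0xCA865B1E = 3397802782.

3397802782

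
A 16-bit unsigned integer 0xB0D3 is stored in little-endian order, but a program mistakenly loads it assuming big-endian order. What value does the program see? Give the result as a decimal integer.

54192

Stored little-endian, the bytes at ascending addresses are D3 B0.
Read back as big-endian, the last byte is least significant, giving 0xD3B0.
0xD3B0 = 54192.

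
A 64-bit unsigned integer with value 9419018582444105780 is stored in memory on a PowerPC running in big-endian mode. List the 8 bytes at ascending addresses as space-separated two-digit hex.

9419018582444105780 in hexadecimal, padded to 64 bits, is 0x82B7137F23626034.
Split into bytes (most-significant first): 82 B7 13 7F 23 62 60 34.
Big-endian: lowest address holds the most-significant byte.
So the memory order matches the most-significant-first order: 82 B7 13 7F 23 62 60 34.

82 B7 13 7F 23 62 60 34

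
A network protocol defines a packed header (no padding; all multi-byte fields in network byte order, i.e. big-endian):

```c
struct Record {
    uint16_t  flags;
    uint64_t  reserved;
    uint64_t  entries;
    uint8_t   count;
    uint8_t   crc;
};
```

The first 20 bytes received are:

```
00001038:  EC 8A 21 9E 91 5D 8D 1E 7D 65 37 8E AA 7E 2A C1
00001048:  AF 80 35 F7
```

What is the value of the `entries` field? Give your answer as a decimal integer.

4003324577638887296

`entries` follows `flags` (2 B), `reserved` (8 B), so it starts at offset 2 + 8 = 10 and occupies 8 bytes.
Bytes at offsets 10..17: 37 8E AA 7E 2A C1 AF 80.
Big-endian stores the most-significant byte at the lowest address.
The bytes are already most-significant first: 0x378EAA7E2AC1AF80.
0x378EAA7E2AC1AF80 = 4003324577638887296.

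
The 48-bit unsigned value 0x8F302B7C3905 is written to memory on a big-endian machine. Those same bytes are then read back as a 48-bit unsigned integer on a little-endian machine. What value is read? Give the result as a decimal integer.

5744454480015

Stored big-endian, the bytes at ascending addresses are 8F 30 2B 7C 39 05.
Read back as little-endian, the first byte is least significant, giving 0x05397C2B308F.
0x05397C2B308F = 5744454480015.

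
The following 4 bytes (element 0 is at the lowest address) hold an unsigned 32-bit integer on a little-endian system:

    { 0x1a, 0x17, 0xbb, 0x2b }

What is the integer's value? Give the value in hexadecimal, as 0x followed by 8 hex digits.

Little-endian: lowest address holds the least-significant byte.
Reassemble most-significant byte first: 2B BB 17 1A → 0x2BBB171A.

0x2BBB171A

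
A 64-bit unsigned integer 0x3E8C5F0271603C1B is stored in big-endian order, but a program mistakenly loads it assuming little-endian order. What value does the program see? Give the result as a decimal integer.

1962549576114080830

Stored big-endian, the bytes at ascending addresses are 3E 8C 5F 02 71 60 3C 1B.
Read back as little-endian, the first byte is least significant, giving 0x1B3C6071025F8C3E.
0x1B3C6071025F8C3E = 1962549576114080830.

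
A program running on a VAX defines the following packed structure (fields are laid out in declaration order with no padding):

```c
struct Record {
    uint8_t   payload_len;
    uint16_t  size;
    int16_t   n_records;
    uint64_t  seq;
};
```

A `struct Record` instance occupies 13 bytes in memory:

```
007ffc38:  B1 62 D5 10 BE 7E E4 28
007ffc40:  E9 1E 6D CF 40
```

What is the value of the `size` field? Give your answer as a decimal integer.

54626

`size` follows `payload_len` (1 byte), so it starts at byte offset 1 and occupies 2 bytes.
Bytes at offsets 1..2: 62 D5.
Little-endian stores the least-significant byte at the lowest address.
Reassemble most-significant byte first: D5 62 → 0xD562.
0xD562 = 54626.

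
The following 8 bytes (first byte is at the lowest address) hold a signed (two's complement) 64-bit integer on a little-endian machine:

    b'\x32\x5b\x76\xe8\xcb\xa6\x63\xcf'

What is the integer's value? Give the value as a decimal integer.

-3502772690455471310

In little-endian order the low byte comes first in memory.
Reassemble most-significant byte first: CF 63 A6 CB E8 76 5B 32 → 0xCF63A6CBE8765B32.
Top bit is set, so as a signed 64-bit value this is 0xCF63A6CBE8765B32 − 2^64 = -3502772690455471310.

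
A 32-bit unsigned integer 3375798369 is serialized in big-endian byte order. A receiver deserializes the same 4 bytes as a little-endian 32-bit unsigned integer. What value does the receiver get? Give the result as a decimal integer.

3375798369 in 32-bit hexadecimal is 0xC9369861.
Stored big-endian, the bytes at ascending addresses are C9 36 98 61.
Read back as little-endian, the first byte is least significant, giving 0x619836C9.
0x619836C9 = 1637365449.

1637365449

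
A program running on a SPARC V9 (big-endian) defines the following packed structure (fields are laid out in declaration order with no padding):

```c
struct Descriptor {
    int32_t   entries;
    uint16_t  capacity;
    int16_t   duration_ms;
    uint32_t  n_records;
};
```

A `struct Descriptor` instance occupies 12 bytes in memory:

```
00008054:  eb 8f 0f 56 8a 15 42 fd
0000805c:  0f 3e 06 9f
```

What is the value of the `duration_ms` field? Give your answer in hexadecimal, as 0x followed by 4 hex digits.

0x42FD

`duration_ms` follows `entries` (4 B), `capacity` (2 B), so it starts at offset 4 + 2 = 6 and occupies 2 bytes.
Bytes at offsets 6..7: 42 FD.
Big-endian: lowest address holds the most-significant byte.
The bytes are already most-significant first: 0x42FD.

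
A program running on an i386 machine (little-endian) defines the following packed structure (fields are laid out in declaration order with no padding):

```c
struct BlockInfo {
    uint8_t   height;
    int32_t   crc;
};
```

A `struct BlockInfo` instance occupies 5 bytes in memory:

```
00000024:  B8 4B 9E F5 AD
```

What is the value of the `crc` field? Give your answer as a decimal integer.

-1376412085

`crc` follows `height` (1 byte), so it starts at byte offset 1 and occupies 4 bytes.
Bytes at offsets 1..4: 4B 9E F5 AD.
Little-endian stores the least-significant byte at the lowest address.
Reassemble most-significant byte first: AD F5 9E 4B → 0xADF59E4B.
Top bit is set, so as a signed 32-bit value this is 0xADF59E4B − 2^32 = -1376412085.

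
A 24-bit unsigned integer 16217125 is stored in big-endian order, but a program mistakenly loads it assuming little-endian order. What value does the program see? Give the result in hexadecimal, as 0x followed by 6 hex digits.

16217125 in 24-bit hexadecimal is 0xF77425.
Stored big-endian, the bytes at ascending addresses are F7 74 25.
Read back as little-endian, the first byte is least significant, giving 0x2574F7.

0x2574F7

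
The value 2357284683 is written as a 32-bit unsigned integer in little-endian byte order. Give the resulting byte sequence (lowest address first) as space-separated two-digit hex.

2357284683 in hexadecimal, padded to 32 bits, is 0x8C814F4B.
Split into bytes (most-significant first): 8C 81 4F 4B.
Little-endian stores the least-significant byte at the lowest address.
So at ascending addresses the bytes are 4B 4F 81 8C.

4B 4F 81 8C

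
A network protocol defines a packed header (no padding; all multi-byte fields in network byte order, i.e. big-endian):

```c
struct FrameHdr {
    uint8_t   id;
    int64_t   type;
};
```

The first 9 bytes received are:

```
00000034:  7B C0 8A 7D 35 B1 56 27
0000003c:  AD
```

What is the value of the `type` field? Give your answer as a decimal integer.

`type` follows `id` (1 byte), so it starts at byte offset 1 and occupies 8 bytes.
Bytes at offsets 1..8: C0 8A 7D 35 B1 56 27 AD.
Big-endian stores the most-significant byte at the lowest address.
The bytes are already most-significant first: 0xC08A7D35B15627AD.
Top bit is set, so as a signed 64-bit value this is 0xC08A7D35B15627AD − 2^64 = -4572704802079365203.

-4572704802079365203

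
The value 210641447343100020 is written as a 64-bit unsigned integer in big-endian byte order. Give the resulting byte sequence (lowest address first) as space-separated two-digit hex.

02 EC 59 47 C3 DC 10 74

210641447343100020 in hexadecimal, padded to 64 bits, is 0x02EC5947C3DC1074.
Split into bytes (most-significant first): 02 EC 59 47 C3 DC 10 74.
Big-endian: lowest address holds the most-significant byte.
So the memory order matches the most-significant-first order: 02 EC 59 47 C3 DC 10 74.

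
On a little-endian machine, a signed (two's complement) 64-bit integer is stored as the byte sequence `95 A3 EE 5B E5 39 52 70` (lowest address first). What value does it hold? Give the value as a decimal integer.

8093595137590862741

In little-endian order the low byte comes first in memory.
Reassemble most-significant byte first: 70 52 39 E5 5B EE A3 95 → 0x705239E55BEEA395.
0x705239E55BEEA395 = 8093595137590862741.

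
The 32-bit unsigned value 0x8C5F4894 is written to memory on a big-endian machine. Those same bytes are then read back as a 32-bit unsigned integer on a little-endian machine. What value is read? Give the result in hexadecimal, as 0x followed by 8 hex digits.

0x94485F8C

Stored big-endian, the bytes at ascending addresses are 8C 5F 48 94.
Read back as little-endian, the first byte is least significant, giving 0x94485F8C.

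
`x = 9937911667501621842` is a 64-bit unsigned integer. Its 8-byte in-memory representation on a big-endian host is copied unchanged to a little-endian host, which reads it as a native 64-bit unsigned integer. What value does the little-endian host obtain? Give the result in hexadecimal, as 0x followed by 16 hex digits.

9937911667501621842 in 64-bit hexadecimal is 0x89EA8E021EA4E252.
Stored big-endian, the bytes at ascending addresses are 89 EA 8E 02 1E A4 E2 52.
Read back as little-endian, the first byte is least significant, giving 0x52E2A41E028EEA89.

0x52E2A41E028EEA89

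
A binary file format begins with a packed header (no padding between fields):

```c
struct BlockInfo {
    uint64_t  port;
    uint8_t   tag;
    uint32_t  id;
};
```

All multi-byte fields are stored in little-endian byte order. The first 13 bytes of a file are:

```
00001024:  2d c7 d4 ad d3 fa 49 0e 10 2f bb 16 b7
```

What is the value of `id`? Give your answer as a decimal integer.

3071720239

`id` follows `port` (8 B), `tag` (1 B), so it starts at offset 8 + 1 = 9 and occupies 4 bytes.
Bytes at offsets 9..12: 2F BB 16 B7.
In little-endian order the low byte comes first in memory.
Reassemble most-significant byte first: B7 16 BB 2F → 0xB716BB2F.
0xB716BB2F = 3071720239.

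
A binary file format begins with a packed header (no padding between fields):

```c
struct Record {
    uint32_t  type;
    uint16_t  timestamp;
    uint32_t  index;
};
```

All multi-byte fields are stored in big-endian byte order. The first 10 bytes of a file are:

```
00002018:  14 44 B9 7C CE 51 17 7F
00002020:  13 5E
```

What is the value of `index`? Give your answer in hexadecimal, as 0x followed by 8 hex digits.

0x177F135E

`index` follows `type` (4 B), `timestamp` (2 B), so it starts at offset 4 + 2 = 6 and occupies 4 bytes.
Bytes at offsets 6..9: 17 7F 13 5E.
Big-endian: lowest address holds the most-significant byte.
The bytes are already most-significant first: 0x177F135E.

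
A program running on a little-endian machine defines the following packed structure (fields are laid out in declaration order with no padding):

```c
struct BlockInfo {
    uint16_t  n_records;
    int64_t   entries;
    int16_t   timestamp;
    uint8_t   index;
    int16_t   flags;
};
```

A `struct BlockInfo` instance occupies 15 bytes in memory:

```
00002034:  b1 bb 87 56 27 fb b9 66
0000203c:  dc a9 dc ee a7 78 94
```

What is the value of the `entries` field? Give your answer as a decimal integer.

`entries` follows `n_records` (2 bytes), so it starts at byte offset 2 and occupies 8 bytes.
Bytes at offsets 2..9: 87 56 27 FB B9 66 DC A9.
Little-endian: lowest address holds the least-significant byte.
Reassemble most-significant byte first: A9 DC 66 B9 FB 27 56 87 → 0xA9DC66B9FB275687.
Top bit is set, so as a signed 64-bit value this is 0xA9DC66B9FB275687 − 2^64 = -6206973237454743929.

-6206973237454743929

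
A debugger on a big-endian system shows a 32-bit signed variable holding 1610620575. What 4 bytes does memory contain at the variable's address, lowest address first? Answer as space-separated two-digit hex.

1610620575 in hexadecimal, padded to 32 bits, is 0x60001E9F.
Split into bytes (most-significant first): 60 00 1E 9F.
Big-endian stores the most-significant byte at the lowest address.
So the memory order matches the most-significant-first order: 60 00 1E 9F.

60 00 1E 9F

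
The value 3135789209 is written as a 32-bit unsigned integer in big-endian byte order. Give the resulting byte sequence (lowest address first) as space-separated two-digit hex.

3135789209 in hexadecimal, padded to 32 bits, is 0xBAE85899.
Split into bytes (most-significant first): BA E8 58 99.
In big-endian order the high byte comes first in memory.
So the memory order matches the most-significant-first order: BA E8 58 99.

BA E8 58 99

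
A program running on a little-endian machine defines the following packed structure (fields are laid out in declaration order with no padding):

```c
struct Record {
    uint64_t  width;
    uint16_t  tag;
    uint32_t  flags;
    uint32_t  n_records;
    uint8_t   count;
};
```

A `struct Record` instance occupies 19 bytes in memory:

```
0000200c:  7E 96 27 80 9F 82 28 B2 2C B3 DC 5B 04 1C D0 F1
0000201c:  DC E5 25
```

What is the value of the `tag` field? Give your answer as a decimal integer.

45868

`tag` follows `width` (8 bytes), so it starts at byte offset 8 and occupies 2 bytes.
Bytes at offsets 8..9: 2C B3.
Little-endian: lowest address holds the least-significant byte.
Reassemble most-significant byte first: B3 2C → 0xB32C.
0xB32C = 45868.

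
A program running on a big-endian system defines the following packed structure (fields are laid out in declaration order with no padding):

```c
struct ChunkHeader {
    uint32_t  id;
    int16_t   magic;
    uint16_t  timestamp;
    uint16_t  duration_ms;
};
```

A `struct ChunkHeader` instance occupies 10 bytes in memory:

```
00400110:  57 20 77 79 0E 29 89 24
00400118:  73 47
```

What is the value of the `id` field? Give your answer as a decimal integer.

1461745529

`id` is the first field, at byte offset 0, occupying 4 bytes.
Bytes at offsets 0..3: 57 20 77 79.
In big-endian order the high byte comes first in memory.
The bytes are already most-significant first: 0x57207779.
0x57207779 = 1461745529.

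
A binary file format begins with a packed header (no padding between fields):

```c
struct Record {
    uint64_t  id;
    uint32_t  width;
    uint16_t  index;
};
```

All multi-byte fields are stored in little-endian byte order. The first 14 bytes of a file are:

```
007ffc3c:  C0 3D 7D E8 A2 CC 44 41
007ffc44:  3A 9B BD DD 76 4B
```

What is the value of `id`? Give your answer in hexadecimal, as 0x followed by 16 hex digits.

0x4144CCA2E87D3DC0

`id` is the first field, at byte offset 0, occupying 8 bytes.
Bytes at offsets 0..7: C0 3D 7D E8 A2 CC 44 41.
In little-endian order the low byte comes first in memory.
Reassemble most-significant byte first: 41 44 CC A2 E8 7D 3D C0 → 0x4144CCA2E87D3DC0.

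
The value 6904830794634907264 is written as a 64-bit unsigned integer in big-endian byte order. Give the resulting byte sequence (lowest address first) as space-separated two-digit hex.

5F D2 E3 06 3C 64 4E 80

6904830794634907264 in hexadecimal, padded to 64 bits, is 0x5FD2E3063C644E80.
Split into bytes (most-significant first): 5F D2 E3 06 3C 64 4E 80.
Big-endian stores the most-significant byte at the lowest address.
So the memory order matches the most-significant-first order: 5F D2 E3 06 3C 64 4E 80.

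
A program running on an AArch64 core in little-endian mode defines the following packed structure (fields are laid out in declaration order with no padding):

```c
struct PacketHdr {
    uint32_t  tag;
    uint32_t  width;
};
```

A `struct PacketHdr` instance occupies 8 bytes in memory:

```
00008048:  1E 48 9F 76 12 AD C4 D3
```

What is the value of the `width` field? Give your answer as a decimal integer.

`width` follows `tag` (4 bytes), so it starts at byte offset 4 and occupies 4 bytes.
Bytes at offsets 4..7: 12 AD C4 D3.
Little-endian: lowest address holds the least-significant byte.
Reassemble most-significant byte first: D3 C4 AD 12 → 0xD3C4AD12.
0xD3C4AD12 = 3552881938.

3552881938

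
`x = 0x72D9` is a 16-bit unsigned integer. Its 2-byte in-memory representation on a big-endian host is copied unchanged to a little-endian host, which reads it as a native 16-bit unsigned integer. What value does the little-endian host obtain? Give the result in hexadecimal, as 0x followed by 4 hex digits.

Stored big-endian, the bytes at ascending addresses are 72 D9.
Read back as little-endian, the first byte is least significant, giving 0xD972.

0xD972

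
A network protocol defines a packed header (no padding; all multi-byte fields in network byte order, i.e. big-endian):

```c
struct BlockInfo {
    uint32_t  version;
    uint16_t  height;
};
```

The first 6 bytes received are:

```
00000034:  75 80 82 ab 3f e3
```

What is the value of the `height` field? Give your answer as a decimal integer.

`height` follows `version` (4 bytes), so it starts at byte offset 4 and occupies 2 bytes.
Bytes at offsets 4..5: 3F E3.
Big-endian stores the most-significant byte at the lowest address.
The bytes are already most-significant first: 0x3FE3.
0x3FE3 = 16355.

16355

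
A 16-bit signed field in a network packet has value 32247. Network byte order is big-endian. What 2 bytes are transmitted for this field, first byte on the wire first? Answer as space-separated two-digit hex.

32247 in hexadecimal, padded to 16 bits, is 0x7DF7.
Split into bytes (most-significant first): 7D F7.
In big-endian order the high byte comes first in memory.
So the memory order matches the most-significant-first order: 7D F7.

7D F7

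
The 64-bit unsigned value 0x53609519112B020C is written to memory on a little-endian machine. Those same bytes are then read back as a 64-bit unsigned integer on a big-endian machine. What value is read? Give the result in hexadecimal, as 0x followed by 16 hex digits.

0x0C022B1119956053

Stored little-endian, the bytes at ascending addresses are 0C 02 2B 11 19 95 60 53.
Read back as big-endian, the last byte is least significant, giving 0x0C022B1119956053.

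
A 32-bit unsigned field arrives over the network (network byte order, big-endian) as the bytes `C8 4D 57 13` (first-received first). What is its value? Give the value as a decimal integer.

3360511763

Big-endian stores the most-significant byte at the lowest address.
The bytes are already most-significant first: 0xC84D5713.
0xC84D5713 = 3360511763.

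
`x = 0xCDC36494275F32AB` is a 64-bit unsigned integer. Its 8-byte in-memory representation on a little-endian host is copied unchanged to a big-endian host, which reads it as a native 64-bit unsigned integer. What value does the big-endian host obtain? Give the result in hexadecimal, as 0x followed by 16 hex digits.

0xAB325F279464C3CD

Stored little-endian, the bytes at ascending addresses are AB 32 5F 27 94 64 C3 CD.
Read back as big-endian, the last byte is least significant, giving 0xAB325F279464C3CD.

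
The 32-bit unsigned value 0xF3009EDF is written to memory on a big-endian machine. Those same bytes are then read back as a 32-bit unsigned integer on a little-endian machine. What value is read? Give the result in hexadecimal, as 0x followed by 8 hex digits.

0xDF9E00F3

Stored big-endian, the bytes at ascending addresses are F3 00 9E DF.
Read back as little-endian, the first byte is least significant, giving 0xDF9E00F3.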